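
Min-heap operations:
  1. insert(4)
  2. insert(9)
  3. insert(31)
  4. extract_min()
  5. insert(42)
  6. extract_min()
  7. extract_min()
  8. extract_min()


insert(4) -> [4]
insert(9) -> [4, 9]
insert(31) -> [4, 9, 31]
extract_min()->4, [9, 31]
insert(42) -> [9, 31, 42]
extract_min()->9, [31, 42]
extract_min()->31, [42]
extract_min()->42, []

Final heap: []


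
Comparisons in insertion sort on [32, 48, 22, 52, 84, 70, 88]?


Algorithm: insertion sort
Input: [32, 48, 22, 52, 84, 70, 88]
Sorted: [22, 32, 48, 52, 70, 84, 88]

8


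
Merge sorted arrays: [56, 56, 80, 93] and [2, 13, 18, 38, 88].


Take 2 from B
Take 13 from B
Take 18 from B
Take 38 from B
Take 56 from A
Take 56 from A
Take 80 from A
Take 88 from B

Merged: [2, 13, 18, 38, 56, 56, 80, 88, 93]


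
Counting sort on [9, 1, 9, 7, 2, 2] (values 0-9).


Input: [9, 1, 9, 7, 2, 2]
Counts: [0, 1, 2, 0, 0, 0, 0, 1, 0, 2]

Sorted: [1, 2, 2, 7, 9, 9]


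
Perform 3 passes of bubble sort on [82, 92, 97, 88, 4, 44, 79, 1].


Initial: [82, 92, 97, 88, 4, 44, 79, 1]
Pass 1: [82, 92, 88, 4, 44, 79, 1, 97] (5 swaps)
Pass 2: [82, 88, 4, 44, 79, 1, 92, 97] (5 swaps)
Pass 3: [82, 4, 44, 79, 1, 88, 92, 97] (4 swaps)

After 3 passes: [82, 4, 44, 79, 1, 88, 92, 97]


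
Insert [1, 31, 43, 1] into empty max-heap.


Insert 1: [1]
Insert 31: [31, 1]
Insert 43: [43, 1, 31]
Insert 1: [43, 1, 31, 1]

Final heap: [43, 1, 31, 1]


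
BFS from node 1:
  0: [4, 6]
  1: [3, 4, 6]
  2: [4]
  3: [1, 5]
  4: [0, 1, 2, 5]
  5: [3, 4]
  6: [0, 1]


Visit 1, enqueue [3, 4, 6]
Visit 3, enqueue [5]
Visit 4, enqueue [0, 2]
Visit 6, enqueue []
Visit 5, enqueue []
Visit 0, enqueue []
Visit 2, enqueue []

BFS order: [1, 3, 4, 6, 5, 0, 2]


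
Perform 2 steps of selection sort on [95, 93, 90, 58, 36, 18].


Initial: [95, 93, 90, 58, 36, 18]
Step 1: min=18 at 5
  Swap: [18, 93, 90, 58, 36, 95]
Step 2: min=36 at 4
  Swap: [18, 36, 90, 58, 93, 95]

After 2 steps: [18, 36, 90, 58, 93, 95]


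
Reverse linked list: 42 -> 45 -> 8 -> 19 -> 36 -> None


Step 1: curr=42, set curr.next=prev(None) | reversed so far: 42
Step 2: curr=45, set curr.next=prev(42) | reversed so far: 45 -> 42
Step 3: curr=8, set curr.next=prev(45) | reversed so far: 8 -> 45 -> 42
Step 4: curr=19, set curr.next=prev(8) | reversed so far: 19 -> 8 -> 45 -> 42
Step 5: curr=36, set curr.next=prev(19) | reversed so far: 36 -> 19 -> 8 -> 45 -> 42

36 -> 19 -> 8 -> 45 -> 42 -> None


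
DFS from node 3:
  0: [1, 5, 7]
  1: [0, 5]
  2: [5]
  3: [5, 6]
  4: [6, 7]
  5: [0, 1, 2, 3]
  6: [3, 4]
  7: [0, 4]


Visit 3, push [6, 5]
Visit 5, push [2, 1, 0]
Visit 0, push [7, 1]
Visit 1, push []
Visit 7, push [4]
Visit 4, push [6]
Visit 6, push []
Visit 2, push []

DFS order: [3, 5, 0, 1, 7, 4, 6, 2]


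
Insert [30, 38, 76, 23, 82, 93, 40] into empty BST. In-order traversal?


Insert 30: root
Insert 38: R from 30
Insert 76: R from 30 -> R from 38
Insert 23: L from 30
Insert 82: R from 30 -> R from 38 -> R from 76
Insert 93: R from 30 -> R from 38 -> R from 76 -> R from 82
Insert 40: R from 30 -> R from 38 -> L from 76

In-order: [23, 30, 38, 40, 76, 82, 93]


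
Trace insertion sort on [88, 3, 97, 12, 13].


Initial: [88, 3, 97, 12, 13]
Insert 3: [3, 88, 97, 12, 13]
Insert 97: [3, 88, 97, 12, 13]
Insert 12: [3, 12, 88, 97, 13]
Insert 13: [3, 12, 13, 88, 97]

Sorted: [3, 12, 13, 88, 97]


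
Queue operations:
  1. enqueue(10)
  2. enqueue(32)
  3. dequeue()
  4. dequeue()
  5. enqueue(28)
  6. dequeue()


enqueue(10) -> [10]
enqueue(32) -> [10, 32]
dequeue()->10, [32]
dequeue()->32, []
enqueue(28) -> [28]
dequeue()->28, []

Final queue: []


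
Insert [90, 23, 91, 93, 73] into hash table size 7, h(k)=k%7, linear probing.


Insert 90: h=6 -> slot 6
Insert 23: h=2 -> slot 2
Insert 91: h=0 -> slot 0
Insert 93: h=2, 1 probes -> slot 3
Insert 73: h=3, 1 probes -> slot 4

Table: [91, None, 23, 93, 73, None, 90]


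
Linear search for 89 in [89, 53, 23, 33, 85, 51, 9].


i=0: 89==89 found!

Found at 0, 1 comps


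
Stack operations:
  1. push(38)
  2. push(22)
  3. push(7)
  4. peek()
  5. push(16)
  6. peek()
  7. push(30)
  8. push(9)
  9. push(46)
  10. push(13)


push(38) -> [38]
push(22) -> [38, 22]
push(7) -> [38, 22, 7]
peek()->7
push(16) -> [38, 22, 7, 16]
peek()->16
push(30) -> [38, 22, 7, 16, 30]
push(9) -> [38, 22, 7, 16, 30, 9]
push(46) -> [38, 22, 7, 16, 30, 9, 46]
push(13) -> [38, 22, 7, 16, 30, 9, 46, 13]

Final stack: [38, 22, 7, 16, 30, 9, 46, 13]


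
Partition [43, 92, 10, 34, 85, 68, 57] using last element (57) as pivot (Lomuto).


Pivot: 57
  43 <= 57: advance i (no swap)
  10 <= 57: swap -> [43, 10, 92, 34, 85, 68, 57]
  34 <= 57: swap -> [43, 10, 34, 92, 85, 68, 57]
Place pivot at 3: [43, 10, 34, 57, 85, 68, 92]

Partitioned: [43, 10, 34, 57, 85, 68, 92]


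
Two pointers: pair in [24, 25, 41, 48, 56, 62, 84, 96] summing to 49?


lo=0(24)+hi=7(96)=120
lo=0(24)+hi=6(84)=108
lo=0(24)+hi=5(62)=86
lo=0(24)+hi=4(56)=80
lo=0(24)+hi=3(48)=72
lo=0(24)+hi=2(41)=65
lo=0(24)+hi=1(25)=49

Yes: 24+25=49


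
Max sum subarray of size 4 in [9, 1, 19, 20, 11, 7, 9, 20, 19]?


[0:4]: 49
[1:5]: 51
[2:6]: 57
[3:7]: 47
[4:8]: 47
[5:9]: 55

Max: 57 at [2:6]


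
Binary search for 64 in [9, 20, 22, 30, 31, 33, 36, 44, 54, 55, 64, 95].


Step 1: lo=0, hi=11, mid=5, val=33
Step 2: lo=6, hi=11, mid=8, val=54
Step 3: lo=9, hi=11, mid=10, val=64

Found at index 10


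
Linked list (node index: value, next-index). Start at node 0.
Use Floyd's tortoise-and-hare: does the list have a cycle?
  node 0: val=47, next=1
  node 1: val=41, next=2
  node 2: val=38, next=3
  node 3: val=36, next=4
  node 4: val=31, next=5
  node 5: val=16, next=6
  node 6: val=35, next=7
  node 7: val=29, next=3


Floyd's tortoise (slow, +1) and hare (fast, +2):
  init: slow=0, fast=0
  step 1: slow=1, fast=2
  step 2: slow=2, fast=4
  step 3: slow=3, fast=6
  step 4: slow=4, fast=3
  step 5: slow=5, fast=5
  slow == fast at node 5: cycle detected

Cycle: yes


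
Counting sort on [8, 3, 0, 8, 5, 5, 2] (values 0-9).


Input: [8, 3, 0, 8, 5, 5, 2]
Counts: [1, 0, 1, 1, 0, 2, 0, 0, 2, 0]

Sorted: [0, 2, 3, 5, 5, 8, 8]


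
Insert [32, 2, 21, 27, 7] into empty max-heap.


Insert 32: [32]
Insert 2: [32, 2]
Insert 21: [32, 2, 21]
Insert 27: [32, 27, 21, 2]
Insert 7: [32, 27, 21, 2, 7]

Final heap: [32, 27, 21, 2, 7]


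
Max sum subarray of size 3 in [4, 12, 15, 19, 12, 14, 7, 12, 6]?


[0:3]: 31
[1:4]: 46
[2:5]: 46
[3:6]: 45
[4:7]: 33
[5:8]: 33
[6:9]: 25

Max: 46 at [1:4]


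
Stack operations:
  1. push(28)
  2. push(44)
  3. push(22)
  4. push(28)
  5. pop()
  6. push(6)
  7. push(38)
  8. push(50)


push(28) -> [28]
push(44) -> [28, 44]
push(22) -> [28, 44, 22]
push(28) -> [28, 44, 22, 28]
pop()->28, [28, 44, 22]
push(6) -> [28, 44, 22, 6]
push(38) -> [28, 44, 22, 6, 38]
push(50) -> [28, 44, 22, 6, 38, 50]

Final stack: [28, 44, 22, 6, 38, 50]


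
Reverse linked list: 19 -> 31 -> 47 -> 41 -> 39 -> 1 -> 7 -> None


Step 1: curr=19, set curr.next=prev(None) | reversed so far: 19
Step 2: curr=31, set curr.next=prev(19) | reversed so far: 31 -> 19
Step 3: curr=47, set curr.next=prev(31) | reversed so far: 47 -> 31 -> 19
Step 4: curr=41, set curr.next=prev(47) | reversed so far: 41 -> 47 -> 31 -> 19
Step 5: curr=39, set curr.next=prev(41) | reversed so far: 39 -> 41 -> 47 -> 31 -> 19
Step 6: curr=1, set curr.next=prev(39) | reversed so far: 1 -> 39 -> 41 -> 47 -> 31 -> 19
Step 7: curr=7, set curr.next=prev(1) | reversed so far: 7 -> 1 -> 39 -> 41 -> 47 -> 31 -> 19

7 -> 1 -> 39 -> 41 -> 47 -> 31 -> 19 -> None


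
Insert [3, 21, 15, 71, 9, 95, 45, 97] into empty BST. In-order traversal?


Insert 3: root
Insert 21: R from 3
Insert 15: R from 3 -> L from 21
Insert 71: R from 3 -> R from 21
Insert 9: R from 3 -> L from 21 -> L from 15
Insert 95: R from 3 -> R from 21 -> R from 71
Insert 45: R from 3 -> R from 21 -> L from 71
Insert 97: R from 3 -> R from 21 -> R from 71 -> R from 95

In-order: [3, 9, 15, 21, 45, 71, 95, 97]


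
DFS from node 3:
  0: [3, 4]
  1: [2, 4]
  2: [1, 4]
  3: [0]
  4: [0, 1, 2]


Visit 3, push [0]
Visit 0, push [4]
Visit 4, push [2, 1]
Visit 1, push [2]
Visit 2, push []

DFS order: [3, 0, 4, 1, 2]


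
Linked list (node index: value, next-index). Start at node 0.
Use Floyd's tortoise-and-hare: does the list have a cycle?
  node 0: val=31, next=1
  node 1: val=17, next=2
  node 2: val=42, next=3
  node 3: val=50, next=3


Floyd's tortoise (slow, +1) and hare (fast, +2):
  init: slow=0, fast=0
  step 1: slow=1, fast=2
  step 2: slow=2, fast=3
  step 3: slow=3, fast=3
  slow == fast at node 3: cycle detected

Cycle: yes


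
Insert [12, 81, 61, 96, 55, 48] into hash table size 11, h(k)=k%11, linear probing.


Insert 12: h=1 -> slot 1
Insert 81: h=4 -> slot 4
Insert 61: h=6 -> slot 6
Insert 96: h=8 -> slot 8
Insert 55: h=0 -> slot 0
Insert 48: h=4, 1 probes -> slot 5

Table: [55, 12, None, None, 81, 48, 61, None, 96, None, None]


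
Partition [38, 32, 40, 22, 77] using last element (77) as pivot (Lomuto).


Pivot: 77
  38 <= 77: advance i (no swap)
  32 <= 77: advance i (no swap)
  40 <= 77: advance i (no swap)
  22 <= 77: advance i (no swap)
Place pivot at 4: [38, 32, 40, 22, 77]

Partitioned: [38, 32, 40, 22, 77]


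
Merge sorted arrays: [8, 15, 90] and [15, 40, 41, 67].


Take 8 from A
Take 15 from A
Take 15 from B
Take 40 from B
Take 41 from B
Take 67 from B

Merged: [8, 15, 15, 40, 41, 67, 90]


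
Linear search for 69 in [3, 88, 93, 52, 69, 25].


i=0: 3!=69
i=1: 88!=69
i=2: 93!=69
i=3: 52!=69
i=4: 69==69 found!

Found at 4, 5 comps


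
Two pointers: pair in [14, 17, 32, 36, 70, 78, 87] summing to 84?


lo=0(14)+hi=6(87)=101
lo=0(14)+hi=5(78)=92
lo=0(14)+hi=4(70)=84

Yes: 14+70=84


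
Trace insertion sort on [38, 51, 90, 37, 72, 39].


Initial: [38, 51, 90, 37, 72, 39]
Insert 51: [38, 51, 90, 37, 72, 39]
Insert 90: [38, 51, 90, 37, 72, 39]
Insert 37: [37, 38, 51, 90, 72, 39]
Insert 72: [37, 38, 51, 72, 90, 39]
Insert 39: [37, 38, 39, 51, 72, 90]

Sorted: [37, 38, 39, 51, 72, 90]


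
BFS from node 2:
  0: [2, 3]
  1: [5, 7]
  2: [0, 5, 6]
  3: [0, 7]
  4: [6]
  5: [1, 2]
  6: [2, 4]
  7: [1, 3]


Visit 2, enqueue [0, 5, 6]
Visit 0, enqueue [3]
Visit 5, enqueue [1]
Visit 6, enqueue [4]
Visit 3, enqueue [7]
Visit 1, enqueue []
Visit 4, enqueue []
Visit 7, enqueue []

BFS order: [2, 0, 5, 6, 3, 1, 4, 7]


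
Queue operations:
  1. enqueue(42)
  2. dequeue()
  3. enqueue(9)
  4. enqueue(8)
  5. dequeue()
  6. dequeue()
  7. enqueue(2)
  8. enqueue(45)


enqueue(42) -> [42]
dequeue()->42, []
enqueue(9) -> [9]
enqueue(8) -> [9, 8]
dequeue()->9, [8]
dequeue()->8, []
enqueue(2) -> [2]
enqueue(45) -> [2, 45]

Final queue: [2, 45]


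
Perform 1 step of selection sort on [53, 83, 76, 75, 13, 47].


Initial: [53, 83, 76, 75, 13, 47]
Step 1: min=13 at 4
  Swap: [13, 83, 76, 75, 53, 47]

After 1 step: [13, 83, 76, 75, 53, 47]


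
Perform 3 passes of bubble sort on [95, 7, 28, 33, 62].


Initial: [95, 7, 28, 33, 62]
Pass 1: [7, 28, 33, 62, 95] (4 swaps)
Pass 2: [7, 28, 33, 62, 95] (0 swaps)
Pass 3: [7, 28, 33, 62, 95] (0 swaps)

After 3 passes: [7, 28, 33, 62, 95]


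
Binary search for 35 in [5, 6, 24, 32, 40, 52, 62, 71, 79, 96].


Step 1: lo=0, hi=9, mid=4, val=40
Step 2: lo=0, hi=3, mid=1, val=6
Step 3: lo=2, hi=3, mid=2, val=24
Step 4: lo=3, hi=3, mid=3, val=32

Not found


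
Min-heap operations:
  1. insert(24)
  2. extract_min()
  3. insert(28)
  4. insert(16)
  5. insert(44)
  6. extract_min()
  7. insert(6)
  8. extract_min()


insert(24) -> [24]
extract_min()->24, []
insert(28) -> [28]
insert(16) -> [16, 28]
insert(44) -> [16, 28, 44]
extract_min()->16, [28, 44]
insert(6) -> [6, 44, 28]
extract_min()->6, [28, 44]

Final heap: [28, 44]


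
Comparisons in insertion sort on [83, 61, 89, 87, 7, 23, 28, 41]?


Algorithm: insertion sort
Input: [83, 61, 89, 87, 7, 23, 28, 41]
Sorted: [7, 23, 28, 41, 61, 83, 87, 89]

23


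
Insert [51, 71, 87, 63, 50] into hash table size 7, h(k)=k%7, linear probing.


Insert 51: h=2 -> slot 2
Insert 71: h=1 -> slot 1
Insert 87: h=3 -> slot 3
Insert 63: h=0 -> slot 0
Insert 50: h=1, 3 probes -> slot 4

Table: [63, 71, 51, 87, 50, None, None]


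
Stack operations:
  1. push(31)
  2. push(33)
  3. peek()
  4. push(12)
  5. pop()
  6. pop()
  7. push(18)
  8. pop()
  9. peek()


push(31) -> [31]
push(33) -> [31, 33]
peek()->33
push(12) -> [31, 33, 12]
pop()->12, [31, 33]
pop()->33, [31]
push(18) -> [31, 18]
pop()->18, [31]
peek()->31

Final stack: [31]


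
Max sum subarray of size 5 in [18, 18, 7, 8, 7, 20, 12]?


[0:5]: 58
[1:6]: 60
[2:7]: 54

Max: 60 at [1:6]


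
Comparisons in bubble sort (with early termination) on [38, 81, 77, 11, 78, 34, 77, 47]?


Algorithm: bubble sort (with early termination)
Input: [38, 81, 77, 11, 78, 34, 77, 47]
Sorted: [11, 34, 38, 47, 77, 77, 78, 81]

25


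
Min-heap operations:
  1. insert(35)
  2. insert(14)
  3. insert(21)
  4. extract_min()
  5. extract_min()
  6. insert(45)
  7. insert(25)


insert(35) -> [35]
insert(14) -> [14, 35]
insert(21) -> [14, 35, 21]
extract_min()->14, [21, 35]
extract_min()->21, [35]
insert(45) -> [35, 45]
insert(25) -> [25, 45, 35]

Final heap: [25, 45, 35]


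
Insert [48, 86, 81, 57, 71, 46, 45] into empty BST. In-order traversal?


Insert 48: root
Insert 86: R from 48
Insert 81: R from 48 -> L from 86
Insert 57: R from 48 -> L from 86 -> L from 81
Insert 71: R from 48 -> L from 86 -> L from 81 -> R from 57
Insert 46: L from 48
Insert 45: L from 48 -> L from 46

In-order: [45, 46, 48, 57, 71, 81, 86]


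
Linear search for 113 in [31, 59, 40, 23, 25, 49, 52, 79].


i=0: 31!=113
i=1: 59!=113
i=2: 40!=113
i=3: 23!=113
i=4: 25!=113
i=5: 49!=113
i=6: 52!=113
i=7: 79!=113

Not found, 8 comps


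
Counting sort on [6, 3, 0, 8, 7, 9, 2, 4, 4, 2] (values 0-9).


Input: [6, 3, 0, 8, 7, 9, 2, 4, 4, 2]
Counts: [1, 0, 2, 1, 2, 0, 1, 1, 1, 1]

Sorted: [0, 2, 2, 3, 4, 4, 6, 7, 8, 9]


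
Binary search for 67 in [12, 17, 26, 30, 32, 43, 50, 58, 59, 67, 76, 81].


Step 1: lo=0, hi=11, mid=5, val=43
Step 2: lo=6, hi=11, mid=8, val=59
Step 3: lo=9, hi=11, mid=10, val=76
Step 4: lo=9, hi=9, mid=9, val=67

Found at index 9


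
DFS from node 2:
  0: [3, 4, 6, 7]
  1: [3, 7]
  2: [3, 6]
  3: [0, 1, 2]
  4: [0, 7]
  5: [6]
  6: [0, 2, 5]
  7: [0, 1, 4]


Visit 2, push [6, 3]
Visit 3, push [1, 0]
Visit 0, push [7, 6, 4]
Visit 4, push [7]
Visit 7, push [1]
Visit 1, push []
Visit 6, push [5]
Visit 5, push []

DFS order: [2, 3, 0, 4, 7, 1, 6, 5]


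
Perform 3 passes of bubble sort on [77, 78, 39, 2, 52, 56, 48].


Initial: [77, 78, 39, 2, 52, 56, 48]
Pass 1: [77, 39, 2, 52, 56, 48, 78] (5 swaps)
Pass 2: [39, 2, 52, 56, 48, 77, 78] (5 swaps)
Pass 3: [2, 39, 52, 48, 56, 77, 78] (2 swaps)

After 3 passes: [2, 39, 52, 48, 56, 77, 78]


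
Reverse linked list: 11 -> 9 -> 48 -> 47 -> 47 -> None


Step 1: curr=11, set curr.next=prev(None) | reversed so far: 11
Step 2: curr=9, set curr.next=prev(11) | reversed so far: 9 -> 11
Step 3: curr=48, set curr.next=prev(9) | reversed so far: 48 -> 9 -> 11
Step 4: curr=47, set curr.next=prev(48) | reversed so far: 47 -> 48 -> 9 -> 11
Step 5: curr=47, set curr.next=prev(47) | reversed so far: 47 -> 47 -> 48 -> 9 -> 11

47 -> 47 -> 48 -> 9 -> 11 -> None


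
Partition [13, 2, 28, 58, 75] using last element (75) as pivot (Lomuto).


Pivot: 75
  13 <= 75: advance i (no swap)
  2 <= 75: advance i (no swap)
  28 <= 75: advance i (no swap)
  58 <= 75: advance i (no swap)
Place pivot at 4: [13, 2, 28, 58, 75]

Partitioned: [13, 2, 28, 58, 75]


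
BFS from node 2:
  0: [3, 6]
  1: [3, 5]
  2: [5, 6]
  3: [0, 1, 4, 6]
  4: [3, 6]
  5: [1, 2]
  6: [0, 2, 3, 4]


Visit 2, enqueue [5, 6]
Visit 5, enqueue [1]
Visit 6, enqueue [0, 3, 4]
Visit 1, enqueue []
Visit 0, enqueue []
Visit 3, enqueue []
Visit 4, enqueue []

BFS order: [2, 5, 6, 1, 0, 3, 4]


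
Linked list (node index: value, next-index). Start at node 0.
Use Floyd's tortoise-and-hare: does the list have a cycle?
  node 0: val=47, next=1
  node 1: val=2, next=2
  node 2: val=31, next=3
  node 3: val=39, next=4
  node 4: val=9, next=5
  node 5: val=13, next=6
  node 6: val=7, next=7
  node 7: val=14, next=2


Floyd's tortoise (slow, +1) and hare (fast, +2):
  init: slow=0, fast=0
  step 1: slow=1, fast=2
  step 2: slow=2, fast=4
  step 3: slow=3, fast=6
  step 4: slow=4, fast=2
  step 5: slow=5, fast=4
  step 6: slow=6, fast=6
  slow == fast at node 6: cycle detected

Cycle: yes


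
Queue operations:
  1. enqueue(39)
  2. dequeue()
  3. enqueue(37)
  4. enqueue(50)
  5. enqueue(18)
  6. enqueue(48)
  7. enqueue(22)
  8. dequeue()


enqueue(39) -> [39]
dequeue()->39, []
enqueue(37) -> [37]
enqueue(50) -> [37, 50]
enqueue(18) -> [37, 50, 18]
enqueue(48) -> [37, 50, 18, 48]
enqueue(22) -> [37, 50, 18, 48, 22]
dequeue()->37, [50, 18, 48, 22]

Final queue: [50, 18, 48, 22]


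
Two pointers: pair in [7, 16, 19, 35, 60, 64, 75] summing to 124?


lo=0(7)+hi=6(75)=82
lo=1(16)+hi=6(75)=91
lo=2(19)+hi=6(75)=94
lo=3(35)+hi=6(75)=110
lo=4(60)+hi=6(75)=135
lo=4(60)+hi=5(64)=124

Yes: 60+64=124


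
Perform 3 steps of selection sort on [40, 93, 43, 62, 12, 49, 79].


Initial: [40, 93, 43, 62, 12, 49, 79]
Step 1: min=12 at 4
  Swap: [12, 93, 43, 62, 40, 49, 79]
Step 2: min=40 at 4
  Swap: [12, 40, 43, 62, 93, 49, 79]
Step 3: min=43 at 2
  Swap: [12, 40, 43, 62, 93, 49, 79]

After 3 steps: [12, 40, 43, 62, 93, 49, 79]


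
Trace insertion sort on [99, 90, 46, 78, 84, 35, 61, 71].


Initial: [99, 90, 46, 78, 84, 35, 61, 71]
Insert 90: [90, 99, 46, 78, 84, 35, 61, 71]
Insert 46: [46, 90, 99, 78, 84, 35, 61, 71]
Insert 78: [46, 78, 90, 99, 84, 35, 61, 71]
Insert 84: [46, 78, 84, 90, 99, 35, 61, 71]
Insert 35: [35, 46, 78, 84, 90, 99, 61, 71]
Insert 61: [35, 46, 61, 78, 84, 90, 99, 71]
Insert 71: [35, 46, 61, 71, 78, 84, 90, 99]

Sorted: [35, 46, 61, 71, 78, 84, 90, 99]


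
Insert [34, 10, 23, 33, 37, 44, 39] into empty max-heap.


Insert 34: [34]
Insert 10: [34, 10]
Insert 23: [34, 10, 23]
Insert 33: [34, 33, 23, 10]
Insert 37: [37, 34, 23, 10, 33]
Insert 44: [44, 34, 37, 10, 33, 23]
Insert 39: [44, 34, 39, 10, 33, 23, 37]

Final heap: [44, 34, 39, 10, 33, 23, 37]


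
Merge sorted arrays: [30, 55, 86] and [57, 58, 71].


Take 30 from A
Take 55 from A
Take 57 from B
Take 58 from B
Take 71 from B

Merged: [30, 55, 57, 58, 71, 86]


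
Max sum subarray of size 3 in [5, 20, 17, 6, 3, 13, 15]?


[0:3]: 42
[1:4]: 43
[2:5]: 26
[3:6]: 22
[4:7]: 31

Max: 43 at [1:4]


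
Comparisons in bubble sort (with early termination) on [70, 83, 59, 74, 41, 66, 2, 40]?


Algorithm: bubble sort (with early termination)
Input: [70, 83, 59, 74, 41, 66, 2, 40]
Sorted: [2, 40, 41, 59, 66, 70, 74, 83]

28


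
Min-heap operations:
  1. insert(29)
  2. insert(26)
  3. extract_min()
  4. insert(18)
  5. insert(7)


insert(29) -> [29]
insert(26) -> [26, 29]
extract_min()->26, [29]
insert(18) -> [18, 29]
insert(7) -> [7, 29, 18]

Final heap: [7, 29, 18]


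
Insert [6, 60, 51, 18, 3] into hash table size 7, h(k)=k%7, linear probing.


Insert 6: h=6 -> slot 6
Insert 60: h=4 -> slot 4
Insert 51: h=2 -> slot 2
Insert 18: h=4, 1 probes -> slot 5
Insert 3: h=3 -> slot 3

Table: [None, None, 51, 3, 60, 18, 6]


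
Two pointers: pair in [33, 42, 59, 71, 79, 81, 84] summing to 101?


lo=0(33)+hi=6(84)=117
lo=0(33)+hi=5(81)=114
lo=0(33)+hi=4(79)=112
lo=0(33)+hi=3(71)=104
lo=0(33)+hi=2(59)=92
lo=1(42)+hi=2(59)=101

Yes: 42+59=101


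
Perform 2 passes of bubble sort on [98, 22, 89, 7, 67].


Initial: [98, 22, 89, 7, 67]
Pass 1: [22, 89, 7, 67, 98] (4 swaps)
Pass 2: [22, 7, 67, 89, 98] (2 swaps)

After 2 passes: [22, 7, 67, 89, 98]


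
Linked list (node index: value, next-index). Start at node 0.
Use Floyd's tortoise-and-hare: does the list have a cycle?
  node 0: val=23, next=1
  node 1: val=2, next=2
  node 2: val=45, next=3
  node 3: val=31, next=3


Floyd's tortoise (slow, +1) and hare (fast, +2):
  init: slow=0, fast=0
  step 1: slow=1, fast=2
  step 2: slow=2, fast=3
  step 3: slow=3, fast=3
  slow == fast at node 3: cycle detected

Cycle: yes


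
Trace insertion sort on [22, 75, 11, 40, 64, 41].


Initial: [22, 75, 11, 40, 64, 41]
Insert 75: [22, 75, 11, 40, 64, 41]
Insert 11: [11, 22, 75, 40, 64, 41]
Insert 40: [11, 22, 40, 75, 64, 41]
Insert 64: [11, 22, 40, 64, 75, 41]
Insert 41: [11, 22, 40, 41, 64, 75]

Sorted: [11, 22, 40, 41, 64, 75]


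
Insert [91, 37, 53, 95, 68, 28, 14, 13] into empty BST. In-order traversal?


Insert 91: root
Insert 37: L from 91
Insert 53: L from 91 -> R from 37
Insert 95: R from 91
Insert 68: L from 91 -> R from 37 -> R from 53
Insert 28: L from 91 -> L from 37
Insert 14: L from 91 -> L from 37 -> L from 28
Insert 13: L from 91 -> L from 37 -> L from 28 -> L from 14

In-order: [13, 14, 28, 37, 53, 68, 91, 95]


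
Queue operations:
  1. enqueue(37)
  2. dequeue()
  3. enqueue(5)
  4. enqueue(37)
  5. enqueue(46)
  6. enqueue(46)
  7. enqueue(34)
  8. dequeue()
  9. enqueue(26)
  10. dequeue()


enqueue(37) -> [37]
dequeue()->37, []
enqueue(5) -> [5]
enqueue(37) -> [5, 37]
enqueue(46) -> [5, 37, 46]
enqueue(46) -> [5, 37, 46, 46]
enqueue(34) -> [5, 37, 46, 46, 34]
dequeue()->5, [37, 46, 46, 34]
enqueue(26) -> [37, 46, 46, 34, 26]
dequeue()->37, [46, 46, 34, 26]

Final queue: [46, 46, 34, 26]


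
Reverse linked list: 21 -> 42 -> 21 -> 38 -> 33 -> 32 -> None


Step 1: curr=21, set curr.next=prev(None) | reversed so far: 21
Step 2: curr=42, set curr.next=prev(21) | reversed so far: 42 -> 21
Step 3: curr=21, set curr.next=prev(42) | reversed so far: 21 -> 42 -> 21
Step 4: curr=38, set curr.next=prev(21) | reversed so far: 38 -> 21 -> 42 -> 21
Step 5: curr=33, set curr.next=prev(38) | reversed so far: 33 -> 38 -> 21 -> 42 -> 21
Step 6: curr=32, set curr.next=prev(33) | reversed so far: 32 -> 33 -> 38 -> 21 -> 42 -> 21

32 -> 33 -> 38 -> 21 -> 42 -> 21 -> None


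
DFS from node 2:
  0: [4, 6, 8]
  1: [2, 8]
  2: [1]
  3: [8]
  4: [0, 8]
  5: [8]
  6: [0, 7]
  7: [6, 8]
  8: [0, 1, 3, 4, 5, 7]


Visit 2, push [1]
Visit 1, push [8]
Visit 8, push [7, 5, 4, 3, 0]
Visit 0, push [6, 4]
Visit 4, push []
Visit 6, push [7]
Visit 7, push []
Visit 3, push []
Visit 5, push []

DFS order: [2, 1, 8, 0, 4, 6, 7, 3, 5]


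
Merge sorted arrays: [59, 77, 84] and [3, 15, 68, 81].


Take 3 from B
Take 15 from B
Take 59 from A
Take 68 from B
Take 77 from A
Take 81 from B

Merged: [3, 15, 59, 68, 77, 81, 84]


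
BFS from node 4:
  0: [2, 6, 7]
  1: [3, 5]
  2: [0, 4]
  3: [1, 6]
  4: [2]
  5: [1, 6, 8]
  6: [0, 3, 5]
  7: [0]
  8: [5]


Visit 4, enqueue [2]
Visit 2, enqueue [0]
Visit 0, enqueue [6, 7]
Visit 6, enqueue [3, 5]
Visit 7, enqueue []
Visit 3, enqueue [1]
Visit 5, enqueue [8]
Visit 1, enqueue []
Visit 8, enqueue []

BFS order: [4, 2, 0, 6, 7, 3, 5, 1, 8]


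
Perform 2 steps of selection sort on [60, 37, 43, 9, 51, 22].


Initial: [60, 37, 43, 9, 51, 22]
Step 1: min=9 at 3
  Swap: [9, 37, 43, 60, 51, 22]
Step 2: min=22 at 5
  Swap: [9, 22, 43, 60, 51, 37]

After 2 steps: [9, 22, 43, 60, 51, 37]


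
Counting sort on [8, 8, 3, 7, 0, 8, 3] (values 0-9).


Input: [8, 8, 3, 7, 0, 8, 3]
Counts: [1, 0, 0, 2, 0, 0, 0, 1, 3, 0]

Sorted: [0, 3, 3, 7, 8, 8, 8]


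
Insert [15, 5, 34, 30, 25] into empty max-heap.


Insert 15: [15]
Insert 5: [15, 5]
Insert 34: [34, 5, 15]
Insert 30: [34, 30, 15, 5]
Insert 25: [34, 30, 15, 5, 25]

Final heap: [34, 30, 15, 5, 25]


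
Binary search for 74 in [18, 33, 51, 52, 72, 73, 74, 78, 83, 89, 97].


Step 1: lo=0, hi=10, mid=5, val=73
Step 2: lo=6, hi=10, mid=8, val=83
Step 3: lo=6, hi=7, mid=6, val=74

Found at index 6


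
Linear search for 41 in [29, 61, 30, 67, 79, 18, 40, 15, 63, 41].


i=0: 29!=41
i=1: 61!=41
i=2: 30!=41
i=3: 67!=41
i=4: 79!=41
i=5: 18!=41
i=6: 40!=41
i=7: 15!=41
i=8: 63!=41
i=9: 41==41 found!

Found at 9, 10 comps


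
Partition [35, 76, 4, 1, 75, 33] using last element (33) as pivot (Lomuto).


Pivot: 33
  4 <= 33: swap -> [4, 76, 35, 1, 75, 33]
  1 <= 33: swap -> [4, 1, 35, 76, 75, 33]
Place pivot at 2: [4, 1, 33, 76, 75, 35]

Partitioned: [4, 1, 33, 76, 75, 35]


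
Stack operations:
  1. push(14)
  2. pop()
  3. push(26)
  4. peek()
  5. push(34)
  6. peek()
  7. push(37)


push(14) -> [14]
pop()->14, []
push(26) -> [26]
peek()->26
push(34) -> [26, 34]
peek()->34
push(37) -> [26, 34, 37]

Final stack: [26, 34, 37]


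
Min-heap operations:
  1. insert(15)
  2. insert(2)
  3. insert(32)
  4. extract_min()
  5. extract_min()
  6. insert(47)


insert(15) -> [15]
insert(2) -> [2, 15]
insert(32) -> [2, 15, 32]
extract_min()->2, [15, 32]
extract_min()->15, [32]
insert(47) -> [32, 47]

Final heap: [32, 47]


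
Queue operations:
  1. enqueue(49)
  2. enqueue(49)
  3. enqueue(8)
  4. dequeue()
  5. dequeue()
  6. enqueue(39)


enqueue(49) -> [49]
enqueue(49) -> [49, 49]
enqueue(8) -> [49, 49, 8]
dequeue()->49, [49, 8]
dequeue()->49, [8]
enqueue(39) -> [8, 39]

Final queue: [8, 39]


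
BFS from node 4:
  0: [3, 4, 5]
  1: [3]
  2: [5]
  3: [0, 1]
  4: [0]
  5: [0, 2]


Visit 4, enqueue [0]
Visit 0, enqueue [3, 5]
Visit 3, enqueue [1]
Visit 5, enqueue [2]
Visit 1, enqueue []
Visit 2, enqueue []

BFS order: [4, 0, 3, 5, 1, 2]


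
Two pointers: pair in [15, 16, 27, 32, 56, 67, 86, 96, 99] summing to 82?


lo=0(15)+hi=8(99)=114
lo=0(15)+hi=7(96)=111
lo=0(15)+hi=6(86)=101
lo=0(15)+hi=5(67)=82

Yes: 15+67=82


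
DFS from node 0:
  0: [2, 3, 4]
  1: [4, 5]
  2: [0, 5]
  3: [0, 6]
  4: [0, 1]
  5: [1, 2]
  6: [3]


Visit 0, push [4, 3, 2]
Visit 2, push [5]
Visit 5, push [1]
Visit 1, push [4]
Visit 4, push []
Visit 3, push [6]
Visit 6, push []

DFS order: [0, 2, 5, 1, 4, 3, 6]


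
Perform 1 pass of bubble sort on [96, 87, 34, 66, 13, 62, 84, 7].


Initial: [96, 87, 34, 66, 13, 62, 84, 7]
Pass 1: [87, 34, 66, 13, 62, 84, 7, 96] (7 swaps)

After 1 pass: [87, 34, 66, 13, 62, 84, 7, 96]


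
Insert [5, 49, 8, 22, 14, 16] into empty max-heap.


Insert 5: [5]
Insert 49: [49, 5]
Insert 8: [49, 5, 8]
Insert 22: [49, 22, 8, 5]
Insert 14: [49, 22, 8, 5, 14]
Insert 16: [49, 22, 16, 5, 14, 8]

Final heap: [49, 22, 16, 5, 14, 8]


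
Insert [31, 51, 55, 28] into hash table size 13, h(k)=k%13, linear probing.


Insert 31: h=5 -> slot 5
Insert 51: h=12 -> slot 12
Insert 55: h=3 -> slot 3
Insert 28: h=2 -> slot 2

Table: [None, None, 28, 55, None, 31, None, None, None, None, None, None, 51]


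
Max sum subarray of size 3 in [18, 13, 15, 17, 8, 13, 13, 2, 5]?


[0:3]: 46
[1:4]: 45
[2:5]: 40
[3:6]: 38
[4:7]: 34
[5:8]: 28
[6:9]: 20

Max: 46 at [0:3]


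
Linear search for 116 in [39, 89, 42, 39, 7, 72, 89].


i=0: 39!=116
i=1: 89!=116
i=2: 42!=116
i=3: 39!=116
i=4: 7!=116
i=5: 72!=116
i=6: 89!=116

Not found, 7 comps


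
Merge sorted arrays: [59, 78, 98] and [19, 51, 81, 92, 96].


Take 19 from B
Take 51 from B
Take 59 from A
Take 78 from A
Take 81 from B
Take 92 from B
Take 96 from B

Merged: [19, 51, 59, 78, 81, 92, 96, 98]


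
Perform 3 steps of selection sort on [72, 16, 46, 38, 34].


Initial: [72, 16, 46, 38, 34]
Step 1: min=16 at 1
  Swap: [16, 72, 46, 38, 34]
Step 2: min=34 at 4
  Swap: [16, 34, 46, 38, 72]
Step 3: min=38 at 3
  Swap: [16, 34, 38, 46, 72]

After 3 steps: [16, 34, 38, 46, 72]


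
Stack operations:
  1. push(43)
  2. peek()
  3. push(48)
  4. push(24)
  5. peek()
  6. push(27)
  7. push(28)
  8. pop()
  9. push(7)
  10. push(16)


push(43) -> [43]
peek()->43
push(48) -> [43, 48]
push(24) -> [43, 48, 24]
peek()->24
push(27) -> [43, 48, 24, 27]
push(28) -> [43, 48, 24, 27, 28]
pop()->28, [43, 48, 24, 27]
push(7) -> [43, 48, 24, 27, 7]
push(16) -> [43, 48, 24, 27, 7, 16]

Final stack: [43, 48, 24, 27, 7, 16]


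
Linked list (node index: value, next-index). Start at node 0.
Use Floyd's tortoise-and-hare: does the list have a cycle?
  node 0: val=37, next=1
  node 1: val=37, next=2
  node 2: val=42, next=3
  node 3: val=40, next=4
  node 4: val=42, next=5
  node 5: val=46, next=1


Floyd's tortoise (slow, +1) and hare (fast, +2):
  init: slow=0, fast=0
  step 1: slow=1, fast=2
  step 2: slow=2, fast=4
  step 3: slow=3, fast=1
  step 4: slow=4, fast=3
  step 5: slow=5, fast=5
  slow == fast at node 5: cycle detected

Cycle: yes


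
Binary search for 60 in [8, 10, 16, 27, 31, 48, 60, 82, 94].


Step 1: lo=0, hi=8, mid=4, val=31
Step 2: lo=5, hi=8, mid=6, val=60

Found at index 6


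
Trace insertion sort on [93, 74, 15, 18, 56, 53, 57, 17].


Initial: [93, 74, 15, 18, 56, 53, 57, 17]
Insert 74: [74, 93, 15, 18, 56, 53, 57, 17]
Insert 15: [15, 74, 93, 18, 56, 53, 57, 17]
Insert 18: [15, 18, 74, 93, 56, 53, 57, 17]
Insert 56: [15, 18, 56, 74, 93, 53, 57, 17]
Insert 53: [15, 18, 53, 56, 74, 93, 57, 17]
Insert 57: [15, 18, 53, 56, 57, 74, 93, 17]
Insert 17: [15, 17, 18, 53, 56, 57, 74, 93]

Sorted: [15, 17, 18, 53, 56, 57, 74, 93]


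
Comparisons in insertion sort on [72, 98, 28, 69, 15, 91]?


Algorithm: insertion sort
Input: [72, 98, 28, 69, 15, 91]
Sorted: [15, 28, 69, 72, 91, 98]

12


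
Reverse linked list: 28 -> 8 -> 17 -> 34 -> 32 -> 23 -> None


Step 1: curr=28, set curr.next=prev(None) | reversed so far: 28
Step 2: curr=8, set curr.next=prev(28) | reversed so far: 8 -> 28
Step 3: curr=17, set curr.next=prev(8) | reversed so far: 17 -> 8 -> 28
Step 4: curr=34, set curr.next=prev(17) | reversed so far: 34 -> 17 -> 8 -> 28
Step 5: curr=32, set curr.next=prev(34) | reversed so far: 32 -> 34 -> 17 -> 8 -> 28
Step 6: curr=23, set curr.next=prev(32) | reversed so far: 23 -> 32 -> 34 -> 17 -> 8 -> 28

23 -> 32 -> 34 -> 17 -> 8 -> 28 -> None


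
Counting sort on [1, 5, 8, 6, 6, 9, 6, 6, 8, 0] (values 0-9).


Input: [1, 5, 8, 6, 6, 9, 6, 6, 8, 0]
Counts: [1, 1, 0, 0, 0, 1, 4, 0, 2, 1]

Sorted: [0, 1, 5, 6, 6, 6, 6, 8, 8, 9]


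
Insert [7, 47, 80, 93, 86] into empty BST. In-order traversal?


Insert 7: root
Insert 47: R from 7
Insert 80: R from 7 -> R from 47
Insert 93: R from 7 -> R from 47 -> R from 80
Insert 86: R from 7 -> R from 47 -> R from 80 -> L from 93

In-order: [7, 47, 80, 86, 93]


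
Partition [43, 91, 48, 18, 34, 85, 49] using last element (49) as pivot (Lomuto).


Pivot: 49
  43 <= 49: advance i (no swap)
  48 <= 49: swap -> [43, 48, 91, 18, 34, 85, 49]
  18 <= 49: swap -> [43, 48, 18, 91, 34, 85, 49]
  34 <= 49: swap -> [43, 48, 18, 34, 91, 85, 49]
Place pivot at 4: [43, 48, 18, 34, 49, 85, 91]

Partitioned: [43, 48, 18, 34, 49, 85, 91]


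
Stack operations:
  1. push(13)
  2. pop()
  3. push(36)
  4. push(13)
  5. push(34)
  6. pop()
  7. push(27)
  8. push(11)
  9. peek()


push(13) -> [13]
pop()->13, []
push(36) -> [36]
push(13) -> [36, 13]
push(34) -> [36, 13, 34]
pop()->34, [36, 13]
push(27) -> [36, 13, 27]
push(11) -> [36, 13, 27, 11]
peek()->11

Final stack: [36, 13, 27, 11]


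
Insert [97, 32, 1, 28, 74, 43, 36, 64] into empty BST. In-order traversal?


Insert 97: root
Insert 32: L from 97
Insert 1: L from 97 -> L from 32
Insert 28: L from 97 -> L from 32 -> R from 1
Insert 74: L from 97 -> R from 32
Insert 43: L from 97 -> R from 32 -> L from 74
Insert 36: L from 97 -> R from 32 -> L from 74 -> L from 43
Insert 64: L from 97 -> R from 32 -> L from 74 -> R from 43

In-order: [1, 28, 32, 36, 43, 64, 74, 97]


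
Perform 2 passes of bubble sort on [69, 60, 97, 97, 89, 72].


Initial: [69, 60, 97, 97, 89, 72]
Pass 1: [60, 69, 97, 89, 72, 97] (3 swaps)
Pass 2: [60, 69, 89, 72, 97, 97] (2 swaps)

After 2 passes: [60, 69, 89, 72, 97, 97]


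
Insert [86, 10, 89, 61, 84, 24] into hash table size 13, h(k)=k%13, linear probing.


Insert 86: h=8 -> slot 8
Insert 10: h=10 -> slot 10
Insert 89: h=11 -> slot 11
Insert 61: h=9 -> slot 9
Insert 84: h=6 -> slot 6
Insert 24: h=11, 1 probes -> slot 12

Table: [None, None, None, None, None, None, 84, None, 86, 61, 10, 89, 24]


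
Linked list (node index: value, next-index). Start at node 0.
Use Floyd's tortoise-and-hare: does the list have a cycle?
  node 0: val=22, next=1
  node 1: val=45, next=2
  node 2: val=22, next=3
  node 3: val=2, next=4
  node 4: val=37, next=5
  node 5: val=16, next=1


Floyd's tortoise (slow, +1) and hare (fast, +2):
  init: slow=0, fast=0
  step 1: slow=1, fast=2
  step 2: slow=2, fast=4
  step 3: slow=3, fast=1
  step 4: slow=4, fast=3
  step 5: slow=5, fast=5
  slow == fast at node 5: cycle detected

Cycle: yes


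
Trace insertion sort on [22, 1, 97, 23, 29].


Initial: [22, 1, 97, 23, 29]
Insert 1: [1, 22, 97, 23, 29]
Insert 97: [1, 22, 97, 23, 29]
Insert 23: [1, 22, 23, 97, 29]
Insert 29: [1, 22, 23, 29, 97]

Sorted: [1, 22, 23, 29, 97]


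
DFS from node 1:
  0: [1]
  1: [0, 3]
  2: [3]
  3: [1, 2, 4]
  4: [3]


Visit 1, push [3, 0]
Visit 0, push []
Visit 3, push [4, 2]
Visit 2, push []
Visit 4, push []

DFS order: [1, 0, 3, 2, 4]


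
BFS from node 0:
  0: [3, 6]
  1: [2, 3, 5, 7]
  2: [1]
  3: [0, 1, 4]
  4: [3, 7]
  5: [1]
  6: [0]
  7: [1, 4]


Visit 0, enqueue [3, 6]
Visit 3, enqueue [1, 4]
Visit 6, enqueue []
Visit 1, enqueue [2, 5, 7]
Visit 4, enqueue []
Visit 2, enqueue []
Visit 5, enqueue []
Visit 7, enqueue []

BFS order: [0, 3, 6, 1, 4, 2, 5, 7]


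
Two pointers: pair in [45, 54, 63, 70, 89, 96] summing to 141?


lo=0(45)+hi=5(96)=141

Yes: 45+96=141


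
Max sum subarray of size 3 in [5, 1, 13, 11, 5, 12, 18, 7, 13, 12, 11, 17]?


[0:3]: 19
[1:4]: 25
[2:5]: 29
[3:6]: 28
[4:7]: 35
[5:8]: 37
[6:9]: 38
[7:10]: 32
[8:11]: 36
[9:12]: 40

Max: 40 at [9:12]


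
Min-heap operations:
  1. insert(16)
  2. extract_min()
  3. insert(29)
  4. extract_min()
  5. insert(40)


insert(16) -> [16]
extract_min()->16, []
insert(29) -> [29]
extract_min()->29, []
insert(40) -> [40]

Final heap: [40]


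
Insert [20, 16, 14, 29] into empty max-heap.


Insert 20: [20]
Insert 16: [20, 16]
Insert 14: [20, 16, 14]
Insert 29: [29, 20, 14, 16]

Final heap: [29, 20, 14, 16]


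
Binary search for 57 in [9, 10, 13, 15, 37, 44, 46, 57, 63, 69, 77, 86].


Step 1: lo=0, hi=11, mid=5, val=44
Step 2: lo=6, hi=11, mid=8, val=63
Step 3: lo=6, hi=7, mid=6, val=46
Step 4: lo=7, hi=7, mid=7, val=57

Found at index 7


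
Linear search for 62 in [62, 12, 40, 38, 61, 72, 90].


i=0: 62==62 found!

Found at 0, 1 comps


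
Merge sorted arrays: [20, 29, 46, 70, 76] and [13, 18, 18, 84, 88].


Take 13 from B
Take 18 from B
Take 18 from B
Take 20 from A
Take 29 from A
Take 46 from A
Take 70 from A
Take 76 from A

Merged: [13, 18, 18, 20, 29, 46, 70, 76, 84, 88]


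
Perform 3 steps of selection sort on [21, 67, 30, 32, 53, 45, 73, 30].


Initial: [21, 67, 30, 32, 53, 45, 73, 30]
Step 1: min=21 at 0
  Swap: [21, 67, 30, 32, 53, 45, 73, 30]
Step 2: min=30 at 2
  Swap: [21, 30, 67, 32, 53, 45, 73, 30]
Step 3: min=30 at 7
  Swap: [21, 30, 30, 32, 53, 45, 73, 67]

After 3 steps: [21, 30, 30, 32, 53, 45, 73, 67]


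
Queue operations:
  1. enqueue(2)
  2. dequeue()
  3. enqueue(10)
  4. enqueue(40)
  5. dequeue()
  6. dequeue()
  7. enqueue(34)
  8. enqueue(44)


enqueue(2) -> [2]
dequeue()->2, []
enqueue(10) -> [10]
enqueue(40) -> [10, 40]
dequeue()->10, [40]
dequeue()->40, []
enqueue(34) -> [34]
enqueue(44) -> [34, 44]

Final queue: [34, 44]


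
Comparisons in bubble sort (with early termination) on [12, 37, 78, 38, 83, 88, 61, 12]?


Algorithm: bubble sort (with early termination)
Input: [12, 37, 78, 38, 83, 88, 61, 12]
Sorted: [12, 12, 37, 38, 61, 78, 83, 88]

28


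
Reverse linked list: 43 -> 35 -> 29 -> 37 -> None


Step 1: curr=43, set curr.next=prev(None) | reversed so far: 43
Step 2: curr=35, set curr.next=prev(43) | reversed so far: 35 -> 43
Step 3: curr=29, set curr.next=prev(35) | reversed so far: 29 -> 35 -> 43
Step 4: curr=37, set curr.next=prev(29) | reversed so far: 37 -> 29 -> 35 -> 43

37 -> 29 -> 35 -> 43 -> None


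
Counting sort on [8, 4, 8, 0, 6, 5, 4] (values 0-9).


Input: [8, 4, 8, 0, 6, 5, 4]
Counts: [1, 0, 0, 0, 2, 1, 1, 0, 2, 0]

Sorted: [0, 4, 4, 5, 6, 8, 8]


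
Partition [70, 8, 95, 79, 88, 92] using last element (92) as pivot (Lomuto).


Pivot: 92
  70 <= 92: advance i (no swap)
  8 <= 92: advance i (no swap)
  79 <= 92: swap -> [70, 8, 79, 95, 88, 92]
  88 <= 92: swap -> [70, 8, 79, 88, 95, 92]
Place pivot at 4: [70, 8, 79, 88, 92, 95]

Partitioned: [70, 8, 79, 88, 92, 95]


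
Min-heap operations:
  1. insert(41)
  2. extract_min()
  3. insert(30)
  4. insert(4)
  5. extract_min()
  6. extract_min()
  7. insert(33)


insert(41) -> [41]
extract_min()->41, []
insert(30) -> [30]
insert(4) -> [4, 30]
extract_min()->4, [30]
extract_min()->30, []
insert(33) -> [33]

Final heap: [33]


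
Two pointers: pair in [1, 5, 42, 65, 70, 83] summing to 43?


lo=0(1)+hi=5(83)=84
lo=0(1)+hi=4(70)=71
lo=0(1)+hi=3(65)=66
lo=0(1)+hi=2(42)=43

Yes: 1+42=43


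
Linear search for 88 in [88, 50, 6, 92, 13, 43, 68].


i=0: 88==88 found!

Found at 0, 1 comps


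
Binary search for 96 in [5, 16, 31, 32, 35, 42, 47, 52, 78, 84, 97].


Step 1: lo=0, hi=10, mid=5, val=42
Step 2: lo=6, hi=10, mid=8, val=78
Step 3: lo=9, hi=10, mid=9, val=84
Step 4: lo=10, hi=10, mid=10, val=97

Not found


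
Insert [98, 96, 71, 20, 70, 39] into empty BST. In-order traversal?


Insert 98: root
Insert 96: L from 98
Insert 71: L from 98 -> L from 96
Insert 20: L from 98 -> L from 96 -> L from 71
Insert 70: L from 98 -> L from 96 -> L from 71 -> R from 20
Insert 39: L from 98 -> L from 96 -> L from 71 -> R from 20 -> L from 70

In-order: [20, 39, 70, 71, 96, 98]


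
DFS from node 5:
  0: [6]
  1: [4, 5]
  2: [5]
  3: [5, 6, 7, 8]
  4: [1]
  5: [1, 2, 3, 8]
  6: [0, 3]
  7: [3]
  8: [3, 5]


Visit 5, push [8, 3, 2, 1]
Visit 1, push [4]
Visit 4, push []
Visit 2, push []
Visit 3, push [8, 7, 6]
Visit 6, push [0]
Visit 0, push []
Visit 7, push []
Visit 8, push []

DFS order: [5, 1, 4, 2, 3, 6, 0, 7, 8]


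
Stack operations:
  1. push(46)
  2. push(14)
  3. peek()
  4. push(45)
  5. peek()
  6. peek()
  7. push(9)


push(46) -> [46]
push(14) -> [46, 14]
peek()->14
push(45) -> [46, 14, 45]
peek()->45
peek()->45
push(9) -> [46, 14, 45, 9]

Final stack: [46, 14, 45, 9]


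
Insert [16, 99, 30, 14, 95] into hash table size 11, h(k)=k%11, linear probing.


Insert 16: h=5 -> slot 5
Insert 99: h=0 -> slot 0
Insert 30: h=8 -> slot 8
Insert 14: h=3 -> slot 3
Insert 95: h=7 -> slot 7

Table: [99, None, None, 14, None, 16, None, 95, 30, None, None]


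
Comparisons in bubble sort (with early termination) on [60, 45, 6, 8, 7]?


Algorithm: bubble sort (with early termination)
Input: [60, 45, 6, 8, 7]
Sorted: [6, 7, 8, 45, 60]

10


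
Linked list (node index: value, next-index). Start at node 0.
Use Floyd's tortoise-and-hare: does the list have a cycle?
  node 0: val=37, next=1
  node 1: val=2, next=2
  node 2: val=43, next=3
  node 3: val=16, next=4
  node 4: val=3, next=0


Floyd's tortoise (slow, +1) and hare (fast, +2):
  init: slow=0, fast=0
  step 1: slow=1, fast=2
  step 2: slow=2, fast=4
  step 3: slow=3, fast=1
  step 4: slow=4, fast=3
  step 5: slow=0, fast=0
  slow == fast at node 0: cycle detected

Cycle: yes


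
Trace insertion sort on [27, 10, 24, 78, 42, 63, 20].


Initial: [27, 10, 24, 78, 42, 63, 20]
Insert 10: [10, 27, 24, 78, 42, 63, 20]
Insert 24: [10, 24, 27, 78, 42, 63, 20]
Insert 78: [10, 24, 27, 78, 42, 63, 20]
Insert 42: [10, 24, 27, 42, 78, 63, 20]
Insert 63: [10, 24, 27, 42, 63, 78, 20]
Insert 20: [10, 20, 24, 27, 42, 63, 78]

Sorted: [10, 20, 24, 27, 42, 63, 78]


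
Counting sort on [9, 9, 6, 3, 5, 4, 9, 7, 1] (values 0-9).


Input: [9, 9, 6, 3, 5, 4, 9, 7, 1]
Counts: [0, 1, 0, 1, 1, 1, 1, 1, 0, 3]

Sorted: [1, 3, 4, 5, 6, 7, 9, 9, 9]


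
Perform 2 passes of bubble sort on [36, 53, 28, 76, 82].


Initial: [36, 53, 28, 76, 82]
Pass 1: [36, 28, 53, 76, 82] (1 swaps)
Pass 2: [28, 36, 53, 76, 82] (1 swaps)

After 2 passes: [28, 36, 53, 76, 82]
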